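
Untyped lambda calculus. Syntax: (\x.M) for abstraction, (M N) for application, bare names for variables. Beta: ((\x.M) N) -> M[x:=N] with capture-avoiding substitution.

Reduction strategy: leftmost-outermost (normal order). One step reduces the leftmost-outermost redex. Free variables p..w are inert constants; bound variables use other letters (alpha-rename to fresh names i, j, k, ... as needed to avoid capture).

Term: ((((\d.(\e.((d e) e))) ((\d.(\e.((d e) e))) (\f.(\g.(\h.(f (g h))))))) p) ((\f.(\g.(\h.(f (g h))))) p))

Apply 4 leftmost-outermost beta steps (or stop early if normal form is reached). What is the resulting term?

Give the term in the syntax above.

Answer: (((((\f.(\g.(\h.(f (g h))))) p) p) p) ((\f.(\g.(\h.(f (g h))))) p))

Derivation:
Step 0: ((((\d.(\e.((d e) e))) ((\d.(\e.((d e) e))) (\f.(\g.(\h.(f (g h))))))) p) ((\f.(\g.(\h.(f (g h))))) p))
Step 1: (((\e.((((\d.(\e.((d e) e))) (\f.(\g.(\h.(f (g h)))))) e) e)) p) ((\f.(\g.(\h.(f (g h))))) p))
Step 2: (((((\d.(\e.((d e) e))) (\f.(\g.(\h.(f (g h)))))) p) p) ((\f.(\g.(\h.(f (g h))))) p))
Step 3: ((((\e.(((\f.(\g.(\h.(f (g h))))) e) e)) p) p) ((\f.(\g.(\h.(f (g h))))) p))
Step 4: (((((\f.(\g.(\h.(f (g h))))) p) p) p) ((\f.(\g.(\h.(f (g h))))) p))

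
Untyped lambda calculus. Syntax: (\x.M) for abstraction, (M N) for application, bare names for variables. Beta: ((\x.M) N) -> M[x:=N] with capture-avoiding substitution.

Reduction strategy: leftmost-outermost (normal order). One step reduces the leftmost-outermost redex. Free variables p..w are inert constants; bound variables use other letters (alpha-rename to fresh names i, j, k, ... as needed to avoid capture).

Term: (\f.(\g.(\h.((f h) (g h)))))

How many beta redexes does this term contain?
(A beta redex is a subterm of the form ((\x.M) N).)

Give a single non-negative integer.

Answer: 0

Derivation:
Term: (\f.(\g.(\h.((f h) (g h)))))
  (no redexes)
Total redexes: 0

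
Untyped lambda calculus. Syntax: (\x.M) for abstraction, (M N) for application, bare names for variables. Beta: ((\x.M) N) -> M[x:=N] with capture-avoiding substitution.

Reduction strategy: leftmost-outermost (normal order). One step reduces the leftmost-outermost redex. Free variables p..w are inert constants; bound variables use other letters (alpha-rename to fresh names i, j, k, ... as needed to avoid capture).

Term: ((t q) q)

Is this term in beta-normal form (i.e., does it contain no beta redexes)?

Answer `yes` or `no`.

Answer: yes

Derivation:
Term: ((t q) q)
No beta redexes found.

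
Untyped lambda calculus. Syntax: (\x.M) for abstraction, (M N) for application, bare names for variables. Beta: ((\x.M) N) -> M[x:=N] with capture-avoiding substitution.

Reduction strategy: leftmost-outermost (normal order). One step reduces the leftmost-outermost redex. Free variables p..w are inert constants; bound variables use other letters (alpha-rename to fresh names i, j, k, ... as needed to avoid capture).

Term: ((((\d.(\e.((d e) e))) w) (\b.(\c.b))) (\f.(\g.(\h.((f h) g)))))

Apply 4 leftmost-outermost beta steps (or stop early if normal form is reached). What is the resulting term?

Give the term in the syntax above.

Step 0: ((((\d.(\e.((d e) e))) w) (\b.(\c.b))) (\f.(\g.(\h.((f h) g)))))
Step 1: (((\e.((w e) e)) (\b.(\c.b))) (\f.(\g.(\h.((f h) g)))))
Step 2: (((w (\b.(\c.b))) (\b.(\c.b))) (\f.(\g.(\h.((f h) g)))))
Step 3: (normal form reached)

Answer: (((w (\b.(\c.b))) (\b.(\c.b))) (\f.(\g.(\h.((f h) g)))))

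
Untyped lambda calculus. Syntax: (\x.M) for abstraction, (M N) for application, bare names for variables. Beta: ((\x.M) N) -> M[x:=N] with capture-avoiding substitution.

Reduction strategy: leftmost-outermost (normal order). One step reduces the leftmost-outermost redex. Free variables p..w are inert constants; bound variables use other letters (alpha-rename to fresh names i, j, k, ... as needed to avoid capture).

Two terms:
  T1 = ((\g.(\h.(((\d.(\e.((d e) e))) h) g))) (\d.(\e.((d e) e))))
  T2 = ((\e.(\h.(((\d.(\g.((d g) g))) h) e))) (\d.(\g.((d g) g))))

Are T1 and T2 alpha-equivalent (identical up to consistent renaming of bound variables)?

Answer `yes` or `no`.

Term 1: ((\g.(\h.(((\d.(\e.((d e) e))) h) g))) (\d.(\e.((d e) e))))
Term 2: ((\e.(\h.(((\d.(\g.((d g) g))) h) e))) (\d.(\g.((d g) g))))
Alpha-equivalence: compare structure up to binder renaming.
Result: True

Answer: yes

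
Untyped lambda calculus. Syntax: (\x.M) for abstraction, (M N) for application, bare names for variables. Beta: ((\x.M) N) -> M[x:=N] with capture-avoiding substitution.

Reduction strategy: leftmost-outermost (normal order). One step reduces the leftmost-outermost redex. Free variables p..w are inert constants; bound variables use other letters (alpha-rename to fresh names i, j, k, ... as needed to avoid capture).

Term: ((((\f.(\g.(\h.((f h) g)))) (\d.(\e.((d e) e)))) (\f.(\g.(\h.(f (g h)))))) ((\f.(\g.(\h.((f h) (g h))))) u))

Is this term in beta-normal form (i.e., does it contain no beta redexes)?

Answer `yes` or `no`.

Answer: no

Derivation:
Term: ((((\f.(\g.(\h.((f h) g)))) (\d.(\e.((d e) e)))) (\f.(\g.(\h.(f (g h)))))) ((\f.(\g.(\h.((f h) (g h))))) u))
Found 2 beta redex(es).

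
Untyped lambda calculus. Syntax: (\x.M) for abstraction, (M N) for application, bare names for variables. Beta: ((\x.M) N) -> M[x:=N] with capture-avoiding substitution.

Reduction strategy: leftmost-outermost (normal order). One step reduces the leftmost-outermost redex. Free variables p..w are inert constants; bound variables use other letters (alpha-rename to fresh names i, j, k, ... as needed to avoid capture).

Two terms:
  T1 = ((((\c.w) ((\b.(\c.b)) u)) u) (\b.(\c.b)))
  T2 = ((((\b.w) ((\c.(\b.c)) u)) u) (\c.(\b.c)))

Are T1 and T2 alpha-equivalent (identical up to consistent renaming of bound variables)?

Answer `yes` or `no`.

Answer: yes

Derivation:
Term 1: ((((\c.w) ((\b.(\c.b)) u)) u) (\b.(\c.b)))
Term 2: ((((\b.w) ((\c.(\b.c)) u)) u) (\c.(\b.c)))
Alpha-equivalence: compare structure up to binder renaming.
Result: True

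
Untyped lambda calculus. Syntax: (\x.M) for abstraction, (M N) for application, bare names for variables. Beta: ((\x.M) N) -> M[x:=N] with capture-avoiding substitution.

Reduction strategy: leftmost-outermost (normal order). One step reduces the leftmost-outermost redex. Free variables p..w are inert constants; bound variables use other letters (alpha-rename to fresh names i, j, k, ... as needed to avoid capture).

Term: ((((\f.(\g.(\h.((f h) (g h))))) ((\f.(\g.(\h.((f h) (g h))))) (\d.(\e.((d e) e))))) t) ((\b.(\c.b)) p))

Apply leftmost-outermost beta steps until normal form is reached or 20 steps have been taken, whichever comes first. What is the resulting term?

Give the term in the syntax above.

Step 0: ((((\f.(\g.(\h.((f h) (g h))))) ((\f.(\g.(\h.((f h) (g h))))) (\d.(\e.((d e) e))))) t) ((\b.(\c.b)) p))
Step 1: (((\g.(\h.((((\f.(\g.(\h.((f h) (g h))))) (\d.(\e.((d e) e)))) h) (g h)))) t) ((\b.(\c.b)) p))
Step 2: ((\h.((((\f.(\g.(\h.((f h) (g h))))) (\d.(\e.((d e) e)))) h) (t h))) ((\b.(\c.b)) p))
Step 3: ((((\f.(\g.(\h.((f h) (g h))))) (\d.(\e.((d e) e)))) ((\b.(\c.b)) p)) (t ((\b.(\c.b)) p)))
Step 4: (((\g.(\h.(((\d.(\e.((d e) e))) h) (g h)))) ((\b.(\c.b)) p)) (t ((\b.(\c.b)) p)))
Step 5: ((\h.(((\d.(\e.((d e) e))) h) (((\b.(\c.b)) p) h))) (t ((\b.(\c.b)) p)))
Step 6: (((\d.(\e.((d e) e))) (t ((\b.(\c.b)) p))) (((\b.(\c.b)) p) (t ((\b.(\c.b)) p))))
Step 7: ((\e.(((t ((\b.(\c.b)) p)) e) e)) (((\b.(\c.b)) p) (t ((\b.(\c.b)) p))))
Step 8: (((t ((\b.(\c.b)) p)) (((\b.(\c.b)) p) (t ((\b.(\c.b)) p)))) (((\b.(\c.b)) p) (t ((\b.(\c.b)) p))))
Step 9: (((t (\c.p)) (((\b.(\c.b)) p) (t ((\b.(\c.b)) p)))) (((\b.(\c.b)) p) (t ((\b.(\c.b)) p))))
Step 10: (((t (\c.p)) ((\c.p) (t ((\b.(\c.b)) p)))) (((\b.(\c.b)) p) (t ((\b.(\c.b)) p))))
Step 11: (((t (\c.p)) p) (((\b.(\c.b)) p) (t ((\b.(\c.b)) p))))
Step 12: (((t (\c.p)) p) ((\c.p) (t ((\b.(\c.b)) p))))
Step 13: (((t (\c.p)) p) p)

Answer: (((t (\c.p)) p) p)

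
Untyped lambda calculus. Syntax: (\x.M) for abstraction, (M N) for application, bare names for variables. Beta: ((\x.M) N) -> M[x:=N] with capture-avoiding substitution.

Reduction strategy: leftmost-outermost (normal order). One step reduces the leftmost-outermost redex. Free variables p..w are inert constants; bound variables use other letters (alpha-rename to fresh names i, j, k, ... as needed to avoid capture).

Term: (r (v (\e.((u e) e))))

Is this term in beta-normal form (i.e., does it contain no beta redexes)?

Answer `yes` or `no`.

Term: (r (v (\e.((u e) e))))
No beta redexes found.

Answer: yes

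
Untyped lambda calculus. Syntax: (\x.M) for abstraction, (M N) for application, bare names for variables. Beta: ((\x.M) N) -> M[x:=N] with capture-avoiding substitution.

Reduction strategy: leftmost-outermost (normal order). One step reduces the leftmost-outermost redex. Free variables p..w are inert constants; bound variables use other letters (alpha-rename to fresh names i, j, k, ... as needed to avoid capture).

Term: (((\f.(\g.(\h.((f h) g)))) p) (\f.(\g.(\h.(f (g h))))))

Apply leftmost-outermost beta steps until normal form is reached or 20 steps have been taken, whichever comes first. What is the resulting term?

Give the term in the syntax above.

Step 0: (((\f.(\g.(\h.((f h) g)))) p) (\f.(\g.(\h.(f (g h))))))
Step 1: ((\g.(\h.((p h) g))) (\f.(\g.(\h.(f (g h))))))
Step 2: (\h.((p h) (\f.(\g.(\h.(f (g h)))))))

Answer: (\h.((p h) (\f.(\g.(\h.(f (g h)))))))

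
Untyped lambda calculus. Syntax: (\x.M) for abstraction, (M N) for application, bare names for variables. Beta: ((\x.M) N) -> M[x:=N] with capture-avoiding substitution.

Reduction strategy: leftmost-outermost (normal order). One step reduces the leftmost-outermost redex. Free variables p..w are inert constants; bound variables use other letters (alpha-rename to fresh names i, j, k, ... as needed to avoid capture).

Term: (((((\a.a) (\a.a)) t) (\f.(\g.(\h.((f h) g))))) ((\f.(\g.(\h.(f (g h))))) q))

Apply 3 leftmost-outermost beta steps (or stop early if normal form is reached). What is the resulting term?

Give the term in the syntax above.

Step 0: (((((\a.a) (\a.a)) t) (\f.(\g.(\h.((f h) g))))) ((\f.(\g.(\h.(f (g h))))) q))
Step 1: ((((\a.a) t) (\f.(\g.(\h.((f h) g))))) ((\f.(\g.(\h.(f (g h))))) q))
Step 2: ((t (\f.(\g.(\h.((f h) g))))) ((\f.(\g.(\h.(f (g h))))) q))
Step 3: ((t (\f.(\g.(\h.((f h) g))))) (\g.(\h.(q (g h)))))

Answer: ((t (\f.(\g.(\h.((f h) g))))) (\g.(\h.(q (g h)))))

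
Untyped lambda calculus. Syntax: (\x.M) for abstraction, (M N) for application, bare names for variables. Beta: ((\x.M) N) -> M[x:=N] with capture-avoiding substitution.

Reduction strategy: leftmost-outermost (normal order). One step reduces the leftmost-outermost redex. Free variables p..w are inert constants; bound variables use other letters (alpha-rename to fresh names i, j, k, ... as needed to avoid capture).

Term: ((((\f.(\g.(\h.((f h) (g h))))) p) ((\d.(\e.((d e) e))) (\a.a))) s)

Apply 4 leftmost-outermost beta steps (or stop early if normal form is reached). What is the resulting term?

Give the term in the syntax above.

Answer: ((p s) ((\e.(((\a.a) e) e)) s))

Derivation:
Step 0: ((((\f.(\g.(\h.((f h) (g h))))) p) ((\d.(\e.((d e) e))) (\a.a))) s)
Step 1: (((\g.(\h.((p h) (g h)))) ((\d.(\e.((d e) e))) (\a.a))) s)
Step 2: ((\h.((p h) (((\d.(\e.((d e) e))) (\a.a)) h))) s)
Step 3: ((p s) (((\d.(\e.((d e) e))) (\a.a)) s))
Step 4: ((p s) ((\e.(((\a.a) e) e)) s))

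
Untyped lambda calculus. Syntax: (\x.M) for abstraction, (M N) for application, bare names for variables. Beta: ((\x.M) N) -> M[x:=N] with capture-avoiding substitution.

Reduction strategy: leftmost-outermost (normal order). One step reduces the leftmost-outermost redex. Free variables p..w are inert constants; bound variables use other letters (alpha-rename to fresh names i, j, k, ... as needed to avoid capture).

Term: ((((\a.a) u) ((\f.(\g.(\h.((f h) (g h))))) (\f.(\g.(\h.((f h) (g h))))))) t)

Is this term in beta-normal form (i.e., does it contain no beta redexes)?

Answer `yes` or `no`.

Answer: no

Derivation:
Term: ((((\a.a) u) ((\f.(\g.(\h.((f h) (g h))))) (\f.(\g.(\h.((f h) (g h))))))) t)
Found 2 beta redex(es).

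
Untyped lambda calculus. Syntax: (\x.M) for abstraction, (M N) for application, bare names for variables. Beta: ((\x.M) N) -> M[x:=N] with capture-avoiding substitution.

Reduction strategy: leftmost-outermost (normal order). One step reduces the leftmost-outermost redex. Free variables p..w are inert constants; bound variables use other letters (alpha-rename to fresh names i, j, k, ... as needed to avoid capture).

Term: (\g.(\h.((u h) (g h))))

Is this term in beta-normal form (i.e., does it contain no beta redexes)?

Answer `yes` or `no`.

Term: (\g.(\h.((u h) (g h))))
No beta redexes found.

Answer: yes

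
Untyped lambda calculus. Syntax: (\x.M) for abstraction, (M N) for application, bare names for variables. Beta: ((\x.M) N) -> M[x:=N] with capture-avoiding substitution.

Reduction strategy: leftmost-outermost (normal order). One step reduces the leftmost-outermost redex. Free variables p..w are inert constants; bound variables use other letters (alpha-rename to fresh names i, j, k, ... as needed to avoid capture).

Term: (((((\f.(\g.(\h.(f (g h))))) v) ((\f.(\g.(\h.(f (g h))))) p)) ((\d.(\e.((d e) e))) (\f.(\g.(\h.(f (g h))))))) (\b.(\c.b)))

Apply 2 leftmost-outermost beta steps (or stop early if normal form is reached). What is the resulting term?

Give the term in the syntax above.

Step 0: (((((\f.(\g.(\h.(f (g h))))) v) ((\f.(\g.(\h.(f (g h))))) p)) ((\d.(\e.((d e) e))) (\f.(\g.(\h.(f (g h))))))) (\b.(\c.b)))
Step 1: ((((\g.(\h.(v (g h)))) ((\f.(\g.(\h.(f (g h))))) p)) ((\d.(\e.((d e) e))) (\f.(\g.(\h.(f (g h))))))) (\b.(\c.b)))
Step 2: (((\h.(v (((\f.(\g.(\h.(f (g h))))) p) h))) ((\d.(\e.((d e) e))) (\f.(\g.(\h.(f (g h))))))) (\b.(\c.b)))

Answer: (((\h.(v (((\f.(\g.(\h.(f (g h))))) p) h))) ((\d.(\e.((d e) e))) (\f.(\g.(\h.(f (g h))))))) (\b.(\c.b)))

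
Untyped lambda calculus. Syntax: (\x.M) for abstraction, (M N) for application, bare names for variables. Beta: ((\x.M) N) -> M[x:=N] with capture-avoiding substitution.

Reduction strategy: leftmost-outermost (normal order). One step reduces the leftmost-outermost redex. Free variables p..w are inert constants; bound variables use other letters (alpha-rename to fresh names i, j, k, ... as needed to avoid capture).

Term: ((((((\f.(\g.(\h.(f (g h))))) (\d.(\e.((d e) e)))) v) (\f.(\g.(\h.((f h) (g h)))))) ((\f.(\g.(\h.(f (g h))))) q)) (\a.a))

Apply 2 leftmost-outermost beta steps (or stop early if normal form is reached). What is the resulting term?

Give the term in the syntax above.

Step 0: ((((((\f.(\g.(\h.(f (g h))))) (\d.(\e.((d e) e)))) v) (\f.(\g.(\h.((f h) (g h)))))) ((\f.(\g.(\h.(f (g h))))) q)) (\a.a))
Step 1: (((((\g.(\h.((\d.(\e.((d e) e))) (g h)))) v) (\f.(\g.(\h.((f h) (g h)))))) ((\f.(\g.(\h.(f (g h))))) q)) (\a.a))
Step 2: ((((\h.((\d.(\e.((d e) e))) (v h))) (\f.(\g.(\h.((f h) (g h)))))) ((\f.(\g.(\h.(f (g h))))) q)) (\a.a))

Answer: ((((\h.((\d.(\e.((d e) e))) (v h))) (\f.(\g.(\h.((f h) (g h)))))) ((\f.(\g.(\h.(f (g h))))) q)) (\a.a))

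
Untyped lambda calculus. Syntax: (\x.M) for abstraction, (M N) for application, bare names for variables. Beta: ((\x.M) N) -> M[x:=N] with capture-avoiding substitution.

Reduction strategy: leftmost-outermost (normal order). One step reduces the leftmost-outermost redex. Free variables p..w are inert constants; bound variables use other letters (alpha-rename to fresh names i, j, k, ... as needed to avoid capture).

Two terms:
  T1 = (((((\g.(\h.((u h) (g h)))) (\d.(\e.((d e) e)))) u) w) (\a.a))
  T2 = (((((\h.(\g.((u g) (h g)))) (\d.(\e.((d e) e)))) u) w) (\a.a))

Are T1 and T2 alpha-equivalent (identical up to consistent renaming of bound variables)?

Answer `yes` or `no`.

Answer: yes

Derivation:
Term 1: (((((\g.(\h.((u h) (g h)))) (\d.(\e.((d e) e)))) u) w) (\a.a))
Term 2: (((((\h.(\g.((u g) (h g)))) (\d.(\e.((d e) e)))) u) w) (\a.a))
Alpha-equivalence: compare structure up to binder renaming.
Result: True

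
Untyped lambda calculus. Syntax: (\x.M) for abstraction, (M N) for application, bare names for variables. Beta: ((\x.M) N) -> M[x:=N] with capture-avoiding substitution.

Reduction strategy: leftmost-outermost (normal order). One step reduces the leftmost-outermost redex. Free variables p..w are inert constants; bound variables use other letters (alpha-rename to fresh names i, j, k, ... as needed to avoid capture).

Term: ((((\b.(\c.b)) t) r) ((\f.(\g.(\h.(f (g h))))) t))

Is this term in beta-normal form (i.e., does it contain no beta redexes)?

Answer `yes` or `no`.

Answer: no

Derivation:
Term: ((((\b.(\c.b)) t) r) ((\f.(\g.(\h.(f (g h))))) t))
Found 2 beta redex(es).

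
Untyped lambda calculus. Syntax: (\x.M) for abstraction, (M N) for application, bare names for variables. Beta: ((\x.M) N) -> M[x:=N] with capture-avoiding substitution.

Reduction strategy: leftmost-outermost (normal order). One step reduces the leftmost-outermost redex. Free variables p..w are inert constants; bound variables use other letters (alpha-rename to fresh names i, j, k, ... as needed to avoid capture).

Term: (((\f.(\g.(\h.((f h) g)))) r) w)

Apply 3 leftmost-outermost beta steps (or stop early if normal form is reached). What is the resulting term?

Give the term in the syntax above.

Step 0: (((\f.(\g.(\h.((f h) g)))) r) w)
Step 1: ((\g.(\h.((r h) g))) w)
Step 2: (\h.((r h) w))
Step 3: (normal form reached)

Answer: (\h.((r h) w))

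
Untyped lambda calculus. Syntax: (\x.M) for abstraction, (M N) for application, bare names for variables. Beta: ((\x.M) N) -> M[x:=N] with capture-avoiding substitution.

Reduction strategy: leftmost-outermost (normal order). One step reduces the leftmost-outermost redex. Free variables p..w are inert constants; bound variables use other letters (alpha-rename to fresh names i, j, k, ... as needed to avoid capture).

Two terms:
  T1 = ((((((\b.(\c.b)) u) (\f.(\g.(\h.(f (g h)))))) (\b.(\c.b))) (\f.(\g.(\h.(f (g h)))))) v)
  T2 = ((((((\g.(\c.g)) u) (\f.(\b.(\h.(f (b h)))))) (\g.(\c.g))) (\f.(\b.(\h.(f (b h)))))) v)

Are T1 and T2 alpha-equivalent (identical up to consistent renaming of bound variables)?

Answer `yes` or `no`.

Answer: yes

Derivation:
Term 1: ((((((\b.(\c.b)) u) (\f.(\g.(\h.(f (g h)))))) (\b.(\c.b))) (\f.(\g.(\h.(f (g h)))))) v)
Term 2: ((((((\g.(\c.g)) u) (\f.(\b.(\h.(f (b h)))))) (\g.(\c.g))) (\f.(\b.(\h.(f (b h)))))) v)
Alpha-equivalence: compare structure up to binder renaming.
Result: True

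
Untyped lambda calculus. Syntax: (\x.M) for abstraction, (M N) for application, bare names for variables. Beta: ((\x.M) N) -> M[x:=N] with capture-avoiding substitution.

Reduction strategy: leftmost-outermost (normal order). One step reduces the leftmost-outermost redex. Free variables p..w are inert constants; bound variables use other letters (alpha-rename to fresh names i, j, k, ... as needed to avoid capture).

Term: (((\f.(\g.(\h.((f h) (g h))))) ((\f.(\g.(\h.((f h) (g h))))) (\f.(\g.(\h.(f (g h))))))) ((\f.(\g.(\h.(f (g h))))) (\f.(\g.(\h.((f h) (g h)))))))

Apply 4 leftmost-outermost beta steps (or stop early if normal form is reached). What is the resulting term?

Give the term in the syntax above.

Answer: (\h.((\i.(((\f.(\g.(\h.(f (g h))))) i) (h i))) (((\f.(\g.(\h.(f (g h))))) (\f.(\g.(\h.((f h) (g h)))))) h)))

Derivation:
Step 0: (((\f.(\g.(\h.((f h) (g h))))) ((\f.(\g.(\h.((f h) (g h))))) (\f.(\g.(\h.(f (g h))))))) ((\f.(\g.(\h.(f (g h))))) (\f.(\g.(\h.((f h) (g h)))))))
Step 1: ((\g.(\h.((((\f.(\g.(\h.((f h) (g h))))) (\f.(\g.(\h.(f (g h)))))) h) (g h)))) ((\f.(\g.(\h.(f (g h))))) (\f.(\g.(\h.((f h) (g h)))))))
Step 2: (\h.((((\f.(\g.(\h.((f h) (g h))))) (\f.(\g.(\h.(f (g h)))))) h) (((\f.(\g.(\h.(f (g h))))) (\f.(\g.(\h.((f h) (g h)))))) h)))
Step 3: (\h.(((\g.(\h.(((\f.(\g.(\h.(f (g h))))) h) (g h)))) h) (((\f.(\g.(\h.(f (g h))))) (\f.(\g.(\h.((f h) (g h)))))) h)))
Step 4: (\h.((\i.(((\f.(\g.(\h.(f (g h))))) i) (h i))) (((\f.(\g.(\h.(f (g h))))) (\f.(\g.(\h.((f h) (g h)))))) h)))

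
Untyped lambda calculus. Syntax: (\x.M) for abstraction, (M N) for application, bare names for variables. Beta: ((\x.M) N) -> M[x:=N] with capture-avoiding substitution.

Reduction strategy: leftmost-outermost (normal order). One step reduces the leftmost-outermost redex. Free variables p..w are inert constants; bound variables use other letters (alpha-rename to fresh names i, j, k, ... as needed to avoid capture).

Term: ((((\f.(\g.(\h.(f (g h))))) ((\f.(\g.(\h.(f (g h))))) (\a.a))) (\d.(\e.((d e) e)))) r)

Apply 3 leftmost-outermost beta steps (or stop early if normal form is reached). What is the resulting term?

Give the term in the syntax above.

Answer: (((\f.(\g.(\h.(f (g h))))) (\a.a)) ((\d.(\e.((d e) e))) r))

Derivation:
Step 0: ((((\f.(\g.(\h.(f (g h))))) ((\f.(\g.(\h.(f (g h))))) (\a.a))) (\d.(\e.((d e) e)))) r)
Step 1: (((\g.(\h.(((\f.(\g.(\h.(f (g h))))) (\a.a)) (g h)))) (\d.(\e.((d e) e)))) r)
Step 2: ((\h.(((\f.(\g.(\h.(f (g h))))) (\a.a)) ((\d.(\e.((d e) e))) h))) r)
Step 3: (((\f.(\g.(\h.(f (g h))))) (\a.a)) ((\d.(\e.((d e) e))) r))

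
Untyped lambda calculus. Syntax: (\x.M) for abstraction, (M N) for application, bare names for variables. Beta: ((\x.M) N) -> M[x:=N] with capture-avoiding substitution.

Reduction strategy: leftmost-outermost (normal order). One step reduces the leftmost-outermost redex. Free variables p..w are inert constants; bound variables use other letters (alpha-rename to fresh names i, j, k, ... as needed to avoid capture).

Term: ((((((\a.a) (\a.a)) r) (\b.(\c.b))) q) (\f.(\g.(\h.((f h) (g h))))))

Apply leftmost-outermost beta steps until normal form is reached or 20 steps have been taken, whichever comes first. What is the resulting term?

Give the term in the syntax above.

Step 0: ((((((\a.a) (\a.a)) r) (\b.(\c.b))) q) (\f.(\g.(\h.((f h) (g h))))))
Step 1: (((((\a.a) r) (\b.(\c.b))) q) (\f.(\g.(\h.((f h) (g h))))))
Step 2: (((r (\b.(\c.b))) q) (\f.(\g.(\h.((f h) (g h))))))

Answer: (((r (\b.(\c.b))) q) (\f.(\g.(\h.((f h) (g h))))))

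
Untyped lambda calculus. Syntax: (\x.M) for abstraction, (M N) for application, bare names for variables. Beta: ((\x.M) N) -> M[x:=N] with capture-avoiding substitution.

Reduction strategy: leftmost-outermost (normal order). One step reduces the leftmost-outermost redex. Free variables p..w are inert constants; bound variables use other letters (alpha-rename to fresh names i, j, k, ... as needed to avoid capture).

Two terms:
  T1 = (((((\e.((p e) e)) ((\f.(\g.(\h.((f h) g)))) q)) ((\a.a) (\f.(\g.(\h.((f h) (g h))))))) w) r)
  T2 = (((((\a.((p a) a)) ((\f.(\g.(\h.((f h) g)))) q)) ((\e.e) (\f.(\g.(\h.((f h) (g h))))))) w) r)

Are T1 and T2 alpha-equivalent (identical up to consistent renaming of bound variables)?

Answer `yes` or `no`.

Answer: yes

Derivation:
Term 1: (((((\e.((p e) e)) ((\f.(\g.(\h.((f h) g)))) q)) ((\a.a) (\f.(\g.(\h.((f h) (g h))))))) w) r)
Term 2: (((((\a.((p a) a)) ((\f.(\g.(\h.((f h) g)))) q)) ((\e.e) (\f.(\g.(\h.((f h) (g h))))))) w) r)
Alpha-equivalence: compare structure up to binder renaming.
Result: True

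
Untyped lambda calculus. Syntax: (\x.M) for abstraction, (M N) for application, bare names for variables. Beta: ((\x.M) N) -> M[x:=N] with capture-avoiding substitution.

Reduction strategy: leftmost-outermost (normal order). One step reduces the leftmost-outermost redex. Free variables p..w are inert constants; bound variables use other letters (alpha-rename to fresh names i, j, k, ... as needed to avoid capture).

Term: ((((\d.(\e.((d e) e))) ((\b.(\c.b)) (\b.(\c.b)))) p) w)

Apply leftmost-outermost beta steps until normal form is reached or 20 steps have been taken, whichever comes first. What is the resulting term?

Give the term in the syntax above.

Answer: p

Derivation:
Step 0: ((((\d.(\e.((d e) e))) ((\b.(\c.b)) (\b.(\c.b)))) p) w)
Step 1: (((\e.((((\b.(\c.b)) (\b.(\c.b))) e) e)) p) w)
Step 2: (((((\b.(\c.b)) (\b.(\c.b))) p) p) w)
Step 3: ((((\c.(\b.(\c.b))) p) p) w)
Step 4: (((\b.(\c.b)) p) w)
Step 5: ((\c.p) w)
Step 6: p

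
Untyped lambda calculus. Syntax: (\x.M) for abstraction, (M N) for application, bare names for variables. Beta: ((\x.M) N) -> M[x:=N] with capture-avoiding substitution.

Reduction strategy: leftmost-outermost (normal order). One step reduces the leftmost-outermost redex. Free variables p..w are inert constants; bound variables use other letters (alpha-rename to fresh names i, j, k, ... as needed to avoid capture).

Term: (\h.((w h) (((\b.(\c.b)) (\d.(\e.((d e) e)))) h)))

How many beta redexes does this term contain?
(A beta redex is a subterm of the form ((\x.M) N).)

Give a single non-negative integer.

Answer: 1

Derivation:
Term: (\h.((w h) (((\b.(\c.b)) (\d.(\e.((d e) e)))) h)))
  Redex: ((\b.(\c.b)) (\d.(\e.((d e) e))))
Total redexes: 1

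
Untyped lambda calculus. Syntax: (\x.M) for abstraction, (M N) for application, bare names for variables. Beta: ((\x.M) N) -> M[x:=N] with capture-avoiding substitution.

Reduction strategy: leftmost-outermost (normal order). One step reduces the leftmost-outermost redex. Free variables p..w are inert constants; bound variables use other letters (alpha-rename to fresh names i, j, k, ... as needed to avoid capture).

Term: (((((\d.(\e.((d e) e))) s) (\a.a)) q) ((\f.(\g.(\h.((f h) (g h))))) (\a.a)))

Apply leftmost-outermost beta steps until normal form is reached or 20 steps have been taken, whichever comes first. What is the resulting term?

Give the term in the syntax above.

Step 0: (((((\d.(\e.((d e) e))) s) (\a.a)) q) ((\f.(\g.(\h.((f h) (g h))))) (\a.a)))
Step 1: ((((\e.((s e) e)) (\a.a)) q) ((\f.(\g.(\h.((f h) (g h))))) (\a.a)))
Step 2: ((((s (\a.a)) (\a.a)) q) ((\f.(\g.(\h.((f h) (g h))))) (\a.a)))
Step 3: ((((s (\a.a)) (\a.a)) q) (\g.(\h.(((\a.a) h) (g h)))))
Step 4: ((((s (\a.a)) (\a.a)) q) (\g.(\h.(h (g h)))))

Answer: ((((s (\a.a)) (\a.a)) q) (\g.(\h.(h (g h)))))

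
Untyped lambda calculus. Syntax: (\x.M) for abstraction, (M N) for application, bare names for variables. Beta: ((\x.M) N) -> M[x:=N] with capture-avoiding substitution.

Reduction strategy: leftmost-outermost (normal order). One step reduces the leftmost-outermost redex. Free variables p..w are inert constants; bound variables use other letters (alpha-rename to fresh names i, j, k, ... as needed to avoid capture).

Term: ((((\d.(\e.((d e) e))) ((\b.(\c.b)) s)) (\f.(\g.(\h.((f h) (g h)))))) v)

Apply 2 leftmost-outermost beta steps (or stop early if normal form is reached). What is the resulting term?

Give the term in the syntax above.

Answer: (((((\b.(\c.b)) s) (\f.(\g.(\h.((f h) (g h)))))) (\f.(\g.(\h.((f h) (g h)))))) v)

Derivation:
Step 0: ((((\d.(\e.((d e) e))) ((\b.(\c.b)) s)) (\f.(\g.(\h.((f h) (g h)))))) v)
Step 1: (((\e.((((\b.(\c.b)) s) e) e)) (\f.(\g.(\h.((f h) (g h)))))) v)
Step 2: (((((\b.(\c.b)) s) (\f.(\g.(\h.((f h) (g h)))))) (\f.(\g.(\h.((f h) (g h)))))) v)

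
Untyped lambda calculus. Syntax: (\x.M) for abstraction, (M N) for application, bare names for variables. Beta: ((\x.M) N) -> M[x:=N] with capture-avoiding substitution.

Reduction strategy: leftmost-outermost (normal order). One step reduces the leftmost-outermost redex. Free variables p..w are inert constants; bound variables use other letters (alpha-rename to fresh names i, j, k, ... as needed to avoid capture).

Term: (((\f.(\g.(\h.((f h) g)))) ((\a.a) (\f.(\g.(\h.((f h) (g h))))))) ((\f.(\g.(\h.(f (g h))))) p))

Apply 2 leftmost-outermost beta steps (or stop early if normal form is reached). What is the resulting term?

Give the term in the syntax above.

Answer: (\h.((((\a.a) (\f.(\g.(\h.((f h) (g h)))))) h) ((\f.(\g.(\h.(f (g h))))) p)))

Derivation:
Step 0: (((\f.(\g.(\h.((f h) g)))) ((\a.a) (\f.(\g.(\h.((f h) (g h))))))) ((\f.(\g.(\h.(f (g h))))) p))
Step 1: ((\g.(\h.((((\a.a) (\f.(\g.(\h.((f h) (g h)))))) h) g))) ((\f.(\g.(\h.(f (g h))))) p))
Step 2: (\h.((((\a.a) (\f.(\g.(\h.((f h) (g h)))))) h) ((\f.(\g.(\h.(f (g h))))) p)))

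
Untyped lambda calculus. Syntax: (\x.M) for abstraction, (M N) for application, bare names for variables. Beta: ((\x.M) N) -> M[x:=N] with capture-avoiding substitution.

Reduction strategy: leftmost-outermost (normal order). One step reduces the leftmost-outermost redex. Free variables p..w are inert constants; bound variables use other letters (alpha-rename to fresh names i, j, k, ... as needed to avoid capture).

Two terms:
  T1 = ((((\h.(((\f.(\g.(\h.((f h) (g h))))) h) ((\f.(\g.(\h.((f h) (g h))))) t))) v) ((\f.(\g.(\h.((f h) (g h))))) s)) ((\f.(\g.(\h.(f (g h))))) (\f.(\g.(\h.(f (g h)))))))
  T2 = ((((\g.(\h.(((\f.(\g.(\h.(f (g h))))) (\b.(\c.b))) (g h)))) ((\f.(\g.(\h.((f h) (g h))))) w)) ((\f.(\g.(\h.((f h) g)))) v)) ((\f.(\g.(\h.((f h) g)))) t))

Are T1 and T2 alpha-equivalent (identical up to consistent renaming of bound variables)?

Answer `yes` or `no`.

Term 1: ((((\h.(((\f.(\g.(\h.((f h) (g h))))) h) ((\f.(\g.(\h.((f h) (g h))))) t))) v) ((\f.(\g.(\h.((f h) (g h))))) s)) ((\f.(\g.(\h.(f (g h))))) (\f.(\g.(\h.(f (g h)))))))
Term 2: ((((\g.(\h.(((\f.(\g.(\h.(f (g h))))) (\b.(\c.b))) (g h)))) ((\f.(\g.(\h.((f h) (g h))))) w)) ((\f.(\g.(\h.((f h) g)))) v)) ((\f.(\g.(\h.((f h) g)))) t))
Alpha-equivalence: compare structure up to binder renaming.
Result: False

Answer: no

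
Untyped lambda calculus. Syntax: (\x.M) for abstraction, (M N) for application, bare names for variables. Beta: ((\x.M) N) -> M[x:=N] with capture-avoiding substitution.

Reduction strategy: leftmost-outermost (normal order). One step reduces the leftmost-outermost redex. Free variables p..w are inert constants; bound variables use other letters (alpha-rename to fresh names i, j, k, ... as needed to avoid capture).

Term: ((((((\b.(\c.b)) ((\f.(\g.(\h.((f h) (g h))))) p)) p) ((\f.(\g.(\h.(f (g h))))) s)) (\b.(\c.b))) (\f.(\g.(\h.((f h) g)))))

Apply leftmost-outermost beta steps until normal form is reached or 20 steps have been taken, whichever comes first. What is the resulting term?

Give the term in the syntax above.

Step 0: ((((((\b.(\c.b)) ((\f.(\g.(\h.((f h) (g h))))) p)) p) ((\f.(\g.(\h.(f (g h))))) s)) (\b.(\c.b))) (\f.(\g.(\h.((f h) g)))))
Step 1: (((((\c.((\f.(\g.(\h.((f h) (g h))))) p)) p) ((\f.(\g.(\h.(f (g h))))) s)) (\b.(\c.b))) (\f.(\g.(\h.((f h) g)))))
Step 2: (((((\f.(\g.(\h.((f h) (g h))))) p) ((\f.(\g.(\h.(f (g h))))) s)) (\b.(\c.b))) (\f.(\g.(\h.((f h) g)))))
Step 3: ((((\g.(\h.((p h) (g h)))) ((\f.(\g.(\h.(f (g h))))) s)) (\b.(\c.b))) (\f.(\g.(\h.((f h) g)))))
Step 4: (((\h.((p h) (((\f.(\g.(\h.(f (g h))))) s) h))) (\b.(\c.b))) (\f.(\g.(\h.((f h) g)))))
Step 5: (((p (\b.(\c.b))) (((\f.(\g.(\h.(f (g h))))) s) (\b.(\c.b)))) (\f.(\g.(\h.((f h) g)))))
Step 6: (((p (\b.(\c.b))) ((\g.(\h.(s (g h)))) (\b.(\c.b)))) (\f.(\g.(\h.((f h) g)))))
Step 7: (((p (\b.(\c.b))) (\h.(s ((\b.(\c.b)) h)))) (\f.(\g.(\h.((f h) g)))))
Step 8: (((p (\b.(\c.b))) (\h.(s (\c.h)))) (\f.(\g.(\h.((f h) g)))))

Answer: (((p (\b.(\c.b))) (\h.(s (\c.h)))) (\f.(\g.(\h.((f h) g)))))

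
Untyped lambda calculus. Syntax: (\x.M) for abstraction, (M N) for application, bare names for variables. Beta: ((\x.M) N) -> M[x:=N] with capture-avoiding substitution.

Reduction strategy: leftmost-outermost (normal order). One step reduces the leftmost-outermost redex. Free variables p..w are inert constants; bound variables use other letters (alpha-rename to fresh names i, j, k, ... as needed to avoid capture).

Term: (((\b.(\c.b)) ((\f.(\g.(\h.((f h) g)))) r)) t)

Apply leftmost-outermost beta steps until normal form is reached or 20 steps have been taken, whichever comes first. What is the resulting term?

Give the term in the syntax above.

Answer: (\g.(\h.((r h) g)))

Derivation:
Step 0: (((\b.(\c.b)) ((\f.(\g.(\h.((f h) g)))) r)) t)
Step 1: ((\c.((\f.(\g.(\h.((f h) g)))) r)) t)
Step 2: ((\f.(\g.(\h.((f h) g)))) r)
Step 3: (\g.(\h.((r h) g)))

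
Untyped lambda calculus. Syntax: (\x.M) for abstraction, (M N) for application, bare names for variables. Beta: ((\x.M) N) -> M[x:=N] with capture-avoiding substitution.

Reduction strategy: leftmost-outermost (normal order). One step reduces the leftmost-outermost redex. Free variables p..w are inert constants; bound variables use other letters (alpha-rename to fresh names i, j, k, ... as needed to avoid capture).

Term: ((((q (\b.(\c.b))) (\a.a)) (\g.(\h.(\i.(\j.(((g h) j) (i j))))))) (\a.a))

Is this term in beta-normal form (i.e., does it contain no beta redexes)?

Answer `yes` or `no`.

Term: ((((q (\b.(\c.b))) (\a.a)) (\g.(\h.(\i.(\j.(((g h) j) (i j))))))) (\a.a))
No beta redexes found.

Answer: yes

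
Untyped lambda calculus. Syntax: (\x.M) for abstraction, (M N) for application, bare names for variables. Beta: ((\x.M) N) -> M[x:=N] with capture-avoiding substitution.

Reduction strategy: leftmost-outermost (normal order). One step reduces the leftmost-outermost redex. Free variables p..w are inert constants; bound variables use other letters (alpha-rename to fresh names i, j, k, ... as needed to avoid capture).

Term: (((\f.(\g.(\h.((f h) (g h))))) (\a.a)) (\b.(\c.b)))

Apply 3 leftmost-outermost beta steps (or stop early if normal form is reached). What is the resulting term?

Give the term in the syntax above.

Answer: (\h.(h ((\b.(\c.b)) h)))

Derivation:
Step 0: (((\f.(\g.(\h.((f h) (g h))))) (\a.a)) (\b.(\c.b)))
Step 1: ((\g.(\h.(((\a.a) h) (g h)))) (\b.(\c.b)))
Step 2: (\h.(((\a.a) h) ((\b.(\c.b)) h)))
Step 3: (\h.(h ((\b.(\c.b)) h)))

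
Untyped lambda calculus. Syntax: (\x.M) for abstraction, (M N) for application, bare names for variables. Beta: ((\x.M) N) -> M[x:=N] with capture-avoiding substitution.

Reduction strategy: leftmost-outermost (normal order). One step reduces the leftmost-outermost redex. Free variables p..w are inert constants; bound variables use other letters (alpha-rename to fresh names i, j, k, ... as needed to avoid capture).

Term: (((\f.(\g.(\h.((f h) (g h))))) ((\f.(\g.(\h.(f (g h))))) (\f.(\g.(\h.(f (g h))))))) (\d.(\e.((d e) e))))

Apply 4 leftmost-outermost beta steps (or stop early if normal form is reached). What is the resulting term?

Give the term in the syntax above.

Answer: (\h.((\i.((\f.(\g.(\h.(f (g h))))) (h i))) ((\d.(\e.((d e) e))) h)))

Derivation:
Step 0: (((\f.(\g.(\h.((f h) (g h))))) ((\f.(\g.(\h.(f (g h))))) (\f.(\g.(\h.(f (g h))))))) (\d.(\e.((d e) e))))
Step 1: ((\g.(\h.((((\f.(\g.(\h.(f (g h))))) (\f.(\g.(\h.(f (g h)))))) h) (g h)))) (\d.(\e.((d e) e))))
Step 2: (\h.((((\f.(\g.(\h.(f (g h))))) (\f.(\g.(\h.(f (g h)))))) h) ((\d.(\e.((d e) e))) h)))
Step 3: (\h.(((\g.(\h.((\f.(\g.(\h.(f (g h))))) (g h)))) h) ((\d.(\e.((d e) e))) h)))
Step 4: (\h.((\i.((\f.(\g.(\h.(f (g h))))) (h i))) ((\d.(\e.((d e) e))) h)))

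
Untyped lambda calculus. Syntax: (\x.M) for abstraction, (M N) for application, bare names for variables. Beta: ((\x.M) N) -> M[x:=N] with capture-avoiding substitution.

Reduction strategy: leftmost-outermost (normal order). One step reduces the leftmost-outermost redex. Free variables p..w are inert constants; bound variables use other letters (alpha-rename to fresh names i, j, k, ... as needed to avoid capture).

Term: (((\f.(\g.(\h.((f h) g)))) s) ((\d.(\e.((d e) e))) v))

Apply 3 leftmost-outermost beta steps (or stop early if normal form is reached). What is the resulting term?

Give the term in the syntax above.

Step 0: (((\f.(\g.(\h.((f h) g)))) s) ((\d.(\e.((d e) e))) v))
Step 1: ((\g.(\h.((s h) g))) ((\d.(\e.((d e) e))) v))
Step 2: (\h.((s h) ((\d.(\e.((d e) e))) v)))
Step 3: (\h.((s h) (\e.((v e) e))))

Answer: (\h.((s h) (\e.((v e) e))))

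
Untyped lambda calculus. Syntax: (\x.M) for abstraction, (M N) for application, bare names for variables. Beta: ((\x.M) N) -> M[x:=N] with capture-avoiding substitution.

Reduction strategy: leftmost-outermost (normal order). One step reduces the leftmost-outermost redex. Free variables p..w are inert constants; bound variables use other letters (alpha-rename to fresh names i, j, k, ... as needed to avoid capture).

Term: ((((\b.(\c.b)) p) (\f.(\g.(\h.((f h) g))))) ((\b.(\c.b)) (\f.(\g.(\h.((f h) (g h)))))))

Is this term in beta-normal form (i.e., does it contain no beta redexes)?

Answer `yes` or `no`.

Answer: no

Derivation:
Term: ((((\b.(\c.b)) p) (\f.(\g.(\h.((f h) g))))) ((\b.(\c.b)) (\f.(\g.(\h.((f h) (g h)))))))
Found 2 beta redex(es).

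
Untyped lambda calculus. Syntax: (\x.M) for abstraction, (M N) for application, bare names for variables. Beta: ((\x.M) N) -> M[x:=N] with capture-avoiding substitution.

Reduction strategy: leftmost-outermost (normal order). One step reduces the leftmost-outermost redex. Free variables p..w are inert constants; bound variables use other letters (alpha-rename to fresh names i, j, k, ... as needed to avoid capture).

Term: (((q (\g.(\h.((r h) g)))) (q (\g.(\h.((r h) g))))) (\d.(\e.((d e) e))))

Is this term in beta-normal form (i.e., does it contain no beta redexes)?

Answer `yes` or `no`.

Answer: yes

Derivation:
Term: (((q (\g.(\h.((r h) g)))) (q (\g.(\h.((r h) g))))) (\d.(\e.((d e) e))))
No beta redexes found.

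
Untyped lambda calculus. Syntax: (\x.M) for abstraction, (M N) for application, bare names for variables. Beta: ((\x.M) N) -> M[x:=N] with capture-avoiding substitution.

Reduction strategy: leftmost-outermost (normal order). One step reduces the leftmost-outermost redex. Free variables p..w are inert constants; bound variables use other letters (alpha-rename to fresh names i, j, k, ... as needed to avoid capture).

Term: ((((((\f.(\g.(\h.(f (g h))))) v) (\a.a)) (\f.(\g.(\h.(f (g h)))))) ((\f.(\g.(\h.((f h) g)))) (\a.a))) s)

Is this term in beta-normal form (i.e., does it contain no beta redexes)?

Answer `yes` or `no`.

Term: ((((((\f.(\g.(\h.(f (g h))))) v) (\a.a)) (\f.(\g.(\h.(f (g h)))))) ((\f.(\g.(\h.((f h) g)))) (\a.a))) s)
Found 2 beta redex(es).

Answer: no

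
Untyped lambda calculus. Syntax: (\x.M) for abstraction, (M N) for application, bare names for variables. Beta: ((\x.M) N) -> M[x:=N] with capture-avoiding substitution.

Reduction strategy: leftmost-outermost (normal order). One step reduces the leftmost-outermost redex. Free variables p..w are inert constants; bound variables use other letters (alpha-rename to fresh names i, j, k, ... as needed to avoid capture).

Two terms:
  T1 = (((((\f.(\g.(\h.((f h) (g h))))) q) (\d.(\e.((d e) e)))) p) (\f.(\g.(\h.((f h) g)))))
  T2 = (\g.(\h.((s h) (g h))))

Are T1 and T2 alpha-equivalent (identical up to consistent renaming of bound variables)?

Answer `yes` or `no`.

Term 1: (((((\f.(\g.(\h.((f h) (g h))))) q) (\d.(\e.((d e) e)))) p) (\f.(\g.(\h.((f h) g)))))
Term 2: (\g.(\h.((s h) (g h))))
Alpha-equivalence: compare structure up to binder renaming.
Result: False

Answer: no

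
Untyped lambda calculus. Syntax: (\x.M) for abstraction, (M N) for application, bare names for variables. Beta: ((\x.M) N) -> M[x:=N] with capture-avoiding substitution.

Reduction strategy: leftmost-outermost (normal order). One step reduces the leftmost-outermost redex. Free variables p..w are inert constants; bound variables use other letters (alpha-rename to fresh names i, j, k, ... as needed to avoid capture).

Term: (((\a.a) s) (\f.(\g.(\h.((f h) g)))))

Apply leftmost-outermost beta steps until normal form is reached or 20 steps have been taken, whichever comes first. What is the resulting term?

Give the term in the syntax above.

Answer: (s (\f.(\g.(\h.((f h) g)))))

Derivation:
Step 0: (((\a.a) s) (\f.(\g.(\h.((f h) g)))))
Step 1: (s (\f.(\g.(\h.((f h) g)))))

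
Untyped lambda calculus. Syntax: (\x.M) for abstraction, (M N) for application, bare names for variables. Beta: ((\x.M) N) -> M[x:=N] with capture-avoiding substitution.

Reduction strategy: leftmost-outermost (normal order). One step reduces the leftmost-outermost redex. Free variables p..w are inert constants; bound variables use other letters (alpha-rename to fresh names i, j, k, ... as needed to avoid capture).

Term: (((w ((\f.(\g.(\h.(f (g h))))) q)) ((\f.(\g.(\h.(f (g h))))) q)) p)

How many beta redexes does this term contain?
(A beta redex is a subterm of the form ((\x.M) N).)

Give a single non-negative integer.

Term: (((w ((\f.(\g.(\h.(f (g h))))) q)) ((\f.(\g.(\h.(f (g h))))) q)) p)
  Redex: ((\f.(\g.(\h.(f (g h))))) q)
  Redex: ((\f.(\g.(\h.(f (g h))))) q)
Total redexes: 2

Answer: 2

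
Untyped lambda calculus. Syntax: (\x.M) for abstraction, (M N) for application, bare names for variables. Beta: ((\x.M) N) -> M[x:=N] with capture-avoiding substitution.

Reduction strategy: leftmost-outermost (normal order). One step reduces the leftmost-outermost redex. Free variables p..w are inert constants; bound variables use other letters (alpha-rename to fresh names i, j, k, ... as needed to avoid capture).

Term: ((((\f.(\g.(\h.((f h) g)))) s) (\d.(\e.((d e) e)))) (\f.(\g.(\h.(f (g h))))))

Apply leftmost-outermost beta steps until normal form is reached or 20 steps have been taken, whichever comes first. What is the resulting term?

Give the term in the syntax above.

Answer: ((s (\f.(\g.(\h.(f (g h)))))) (\d.(\e.((d e) e))))

Derivation:
Step 0: ((((\f.(\g.(\h.((f h) g)))) s) (\d.(\e.((d e) e)))) (\f.(\g.(\h.(f (g h))))))
Step 1: (((\g.(\h.((s h) g))) (\d.(\e.((d e) e)))) (\f.(\g.(\h.(f (g h))))))
Step 2: ((\h.((s h) (\d.(\e.((d e) e))))) (\f.(\g.(\h.(f (g h))))))
Step 3: ((s (\f.(\g.(\h.(f (g h)))))) (\d.(\e.((d e) e))))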